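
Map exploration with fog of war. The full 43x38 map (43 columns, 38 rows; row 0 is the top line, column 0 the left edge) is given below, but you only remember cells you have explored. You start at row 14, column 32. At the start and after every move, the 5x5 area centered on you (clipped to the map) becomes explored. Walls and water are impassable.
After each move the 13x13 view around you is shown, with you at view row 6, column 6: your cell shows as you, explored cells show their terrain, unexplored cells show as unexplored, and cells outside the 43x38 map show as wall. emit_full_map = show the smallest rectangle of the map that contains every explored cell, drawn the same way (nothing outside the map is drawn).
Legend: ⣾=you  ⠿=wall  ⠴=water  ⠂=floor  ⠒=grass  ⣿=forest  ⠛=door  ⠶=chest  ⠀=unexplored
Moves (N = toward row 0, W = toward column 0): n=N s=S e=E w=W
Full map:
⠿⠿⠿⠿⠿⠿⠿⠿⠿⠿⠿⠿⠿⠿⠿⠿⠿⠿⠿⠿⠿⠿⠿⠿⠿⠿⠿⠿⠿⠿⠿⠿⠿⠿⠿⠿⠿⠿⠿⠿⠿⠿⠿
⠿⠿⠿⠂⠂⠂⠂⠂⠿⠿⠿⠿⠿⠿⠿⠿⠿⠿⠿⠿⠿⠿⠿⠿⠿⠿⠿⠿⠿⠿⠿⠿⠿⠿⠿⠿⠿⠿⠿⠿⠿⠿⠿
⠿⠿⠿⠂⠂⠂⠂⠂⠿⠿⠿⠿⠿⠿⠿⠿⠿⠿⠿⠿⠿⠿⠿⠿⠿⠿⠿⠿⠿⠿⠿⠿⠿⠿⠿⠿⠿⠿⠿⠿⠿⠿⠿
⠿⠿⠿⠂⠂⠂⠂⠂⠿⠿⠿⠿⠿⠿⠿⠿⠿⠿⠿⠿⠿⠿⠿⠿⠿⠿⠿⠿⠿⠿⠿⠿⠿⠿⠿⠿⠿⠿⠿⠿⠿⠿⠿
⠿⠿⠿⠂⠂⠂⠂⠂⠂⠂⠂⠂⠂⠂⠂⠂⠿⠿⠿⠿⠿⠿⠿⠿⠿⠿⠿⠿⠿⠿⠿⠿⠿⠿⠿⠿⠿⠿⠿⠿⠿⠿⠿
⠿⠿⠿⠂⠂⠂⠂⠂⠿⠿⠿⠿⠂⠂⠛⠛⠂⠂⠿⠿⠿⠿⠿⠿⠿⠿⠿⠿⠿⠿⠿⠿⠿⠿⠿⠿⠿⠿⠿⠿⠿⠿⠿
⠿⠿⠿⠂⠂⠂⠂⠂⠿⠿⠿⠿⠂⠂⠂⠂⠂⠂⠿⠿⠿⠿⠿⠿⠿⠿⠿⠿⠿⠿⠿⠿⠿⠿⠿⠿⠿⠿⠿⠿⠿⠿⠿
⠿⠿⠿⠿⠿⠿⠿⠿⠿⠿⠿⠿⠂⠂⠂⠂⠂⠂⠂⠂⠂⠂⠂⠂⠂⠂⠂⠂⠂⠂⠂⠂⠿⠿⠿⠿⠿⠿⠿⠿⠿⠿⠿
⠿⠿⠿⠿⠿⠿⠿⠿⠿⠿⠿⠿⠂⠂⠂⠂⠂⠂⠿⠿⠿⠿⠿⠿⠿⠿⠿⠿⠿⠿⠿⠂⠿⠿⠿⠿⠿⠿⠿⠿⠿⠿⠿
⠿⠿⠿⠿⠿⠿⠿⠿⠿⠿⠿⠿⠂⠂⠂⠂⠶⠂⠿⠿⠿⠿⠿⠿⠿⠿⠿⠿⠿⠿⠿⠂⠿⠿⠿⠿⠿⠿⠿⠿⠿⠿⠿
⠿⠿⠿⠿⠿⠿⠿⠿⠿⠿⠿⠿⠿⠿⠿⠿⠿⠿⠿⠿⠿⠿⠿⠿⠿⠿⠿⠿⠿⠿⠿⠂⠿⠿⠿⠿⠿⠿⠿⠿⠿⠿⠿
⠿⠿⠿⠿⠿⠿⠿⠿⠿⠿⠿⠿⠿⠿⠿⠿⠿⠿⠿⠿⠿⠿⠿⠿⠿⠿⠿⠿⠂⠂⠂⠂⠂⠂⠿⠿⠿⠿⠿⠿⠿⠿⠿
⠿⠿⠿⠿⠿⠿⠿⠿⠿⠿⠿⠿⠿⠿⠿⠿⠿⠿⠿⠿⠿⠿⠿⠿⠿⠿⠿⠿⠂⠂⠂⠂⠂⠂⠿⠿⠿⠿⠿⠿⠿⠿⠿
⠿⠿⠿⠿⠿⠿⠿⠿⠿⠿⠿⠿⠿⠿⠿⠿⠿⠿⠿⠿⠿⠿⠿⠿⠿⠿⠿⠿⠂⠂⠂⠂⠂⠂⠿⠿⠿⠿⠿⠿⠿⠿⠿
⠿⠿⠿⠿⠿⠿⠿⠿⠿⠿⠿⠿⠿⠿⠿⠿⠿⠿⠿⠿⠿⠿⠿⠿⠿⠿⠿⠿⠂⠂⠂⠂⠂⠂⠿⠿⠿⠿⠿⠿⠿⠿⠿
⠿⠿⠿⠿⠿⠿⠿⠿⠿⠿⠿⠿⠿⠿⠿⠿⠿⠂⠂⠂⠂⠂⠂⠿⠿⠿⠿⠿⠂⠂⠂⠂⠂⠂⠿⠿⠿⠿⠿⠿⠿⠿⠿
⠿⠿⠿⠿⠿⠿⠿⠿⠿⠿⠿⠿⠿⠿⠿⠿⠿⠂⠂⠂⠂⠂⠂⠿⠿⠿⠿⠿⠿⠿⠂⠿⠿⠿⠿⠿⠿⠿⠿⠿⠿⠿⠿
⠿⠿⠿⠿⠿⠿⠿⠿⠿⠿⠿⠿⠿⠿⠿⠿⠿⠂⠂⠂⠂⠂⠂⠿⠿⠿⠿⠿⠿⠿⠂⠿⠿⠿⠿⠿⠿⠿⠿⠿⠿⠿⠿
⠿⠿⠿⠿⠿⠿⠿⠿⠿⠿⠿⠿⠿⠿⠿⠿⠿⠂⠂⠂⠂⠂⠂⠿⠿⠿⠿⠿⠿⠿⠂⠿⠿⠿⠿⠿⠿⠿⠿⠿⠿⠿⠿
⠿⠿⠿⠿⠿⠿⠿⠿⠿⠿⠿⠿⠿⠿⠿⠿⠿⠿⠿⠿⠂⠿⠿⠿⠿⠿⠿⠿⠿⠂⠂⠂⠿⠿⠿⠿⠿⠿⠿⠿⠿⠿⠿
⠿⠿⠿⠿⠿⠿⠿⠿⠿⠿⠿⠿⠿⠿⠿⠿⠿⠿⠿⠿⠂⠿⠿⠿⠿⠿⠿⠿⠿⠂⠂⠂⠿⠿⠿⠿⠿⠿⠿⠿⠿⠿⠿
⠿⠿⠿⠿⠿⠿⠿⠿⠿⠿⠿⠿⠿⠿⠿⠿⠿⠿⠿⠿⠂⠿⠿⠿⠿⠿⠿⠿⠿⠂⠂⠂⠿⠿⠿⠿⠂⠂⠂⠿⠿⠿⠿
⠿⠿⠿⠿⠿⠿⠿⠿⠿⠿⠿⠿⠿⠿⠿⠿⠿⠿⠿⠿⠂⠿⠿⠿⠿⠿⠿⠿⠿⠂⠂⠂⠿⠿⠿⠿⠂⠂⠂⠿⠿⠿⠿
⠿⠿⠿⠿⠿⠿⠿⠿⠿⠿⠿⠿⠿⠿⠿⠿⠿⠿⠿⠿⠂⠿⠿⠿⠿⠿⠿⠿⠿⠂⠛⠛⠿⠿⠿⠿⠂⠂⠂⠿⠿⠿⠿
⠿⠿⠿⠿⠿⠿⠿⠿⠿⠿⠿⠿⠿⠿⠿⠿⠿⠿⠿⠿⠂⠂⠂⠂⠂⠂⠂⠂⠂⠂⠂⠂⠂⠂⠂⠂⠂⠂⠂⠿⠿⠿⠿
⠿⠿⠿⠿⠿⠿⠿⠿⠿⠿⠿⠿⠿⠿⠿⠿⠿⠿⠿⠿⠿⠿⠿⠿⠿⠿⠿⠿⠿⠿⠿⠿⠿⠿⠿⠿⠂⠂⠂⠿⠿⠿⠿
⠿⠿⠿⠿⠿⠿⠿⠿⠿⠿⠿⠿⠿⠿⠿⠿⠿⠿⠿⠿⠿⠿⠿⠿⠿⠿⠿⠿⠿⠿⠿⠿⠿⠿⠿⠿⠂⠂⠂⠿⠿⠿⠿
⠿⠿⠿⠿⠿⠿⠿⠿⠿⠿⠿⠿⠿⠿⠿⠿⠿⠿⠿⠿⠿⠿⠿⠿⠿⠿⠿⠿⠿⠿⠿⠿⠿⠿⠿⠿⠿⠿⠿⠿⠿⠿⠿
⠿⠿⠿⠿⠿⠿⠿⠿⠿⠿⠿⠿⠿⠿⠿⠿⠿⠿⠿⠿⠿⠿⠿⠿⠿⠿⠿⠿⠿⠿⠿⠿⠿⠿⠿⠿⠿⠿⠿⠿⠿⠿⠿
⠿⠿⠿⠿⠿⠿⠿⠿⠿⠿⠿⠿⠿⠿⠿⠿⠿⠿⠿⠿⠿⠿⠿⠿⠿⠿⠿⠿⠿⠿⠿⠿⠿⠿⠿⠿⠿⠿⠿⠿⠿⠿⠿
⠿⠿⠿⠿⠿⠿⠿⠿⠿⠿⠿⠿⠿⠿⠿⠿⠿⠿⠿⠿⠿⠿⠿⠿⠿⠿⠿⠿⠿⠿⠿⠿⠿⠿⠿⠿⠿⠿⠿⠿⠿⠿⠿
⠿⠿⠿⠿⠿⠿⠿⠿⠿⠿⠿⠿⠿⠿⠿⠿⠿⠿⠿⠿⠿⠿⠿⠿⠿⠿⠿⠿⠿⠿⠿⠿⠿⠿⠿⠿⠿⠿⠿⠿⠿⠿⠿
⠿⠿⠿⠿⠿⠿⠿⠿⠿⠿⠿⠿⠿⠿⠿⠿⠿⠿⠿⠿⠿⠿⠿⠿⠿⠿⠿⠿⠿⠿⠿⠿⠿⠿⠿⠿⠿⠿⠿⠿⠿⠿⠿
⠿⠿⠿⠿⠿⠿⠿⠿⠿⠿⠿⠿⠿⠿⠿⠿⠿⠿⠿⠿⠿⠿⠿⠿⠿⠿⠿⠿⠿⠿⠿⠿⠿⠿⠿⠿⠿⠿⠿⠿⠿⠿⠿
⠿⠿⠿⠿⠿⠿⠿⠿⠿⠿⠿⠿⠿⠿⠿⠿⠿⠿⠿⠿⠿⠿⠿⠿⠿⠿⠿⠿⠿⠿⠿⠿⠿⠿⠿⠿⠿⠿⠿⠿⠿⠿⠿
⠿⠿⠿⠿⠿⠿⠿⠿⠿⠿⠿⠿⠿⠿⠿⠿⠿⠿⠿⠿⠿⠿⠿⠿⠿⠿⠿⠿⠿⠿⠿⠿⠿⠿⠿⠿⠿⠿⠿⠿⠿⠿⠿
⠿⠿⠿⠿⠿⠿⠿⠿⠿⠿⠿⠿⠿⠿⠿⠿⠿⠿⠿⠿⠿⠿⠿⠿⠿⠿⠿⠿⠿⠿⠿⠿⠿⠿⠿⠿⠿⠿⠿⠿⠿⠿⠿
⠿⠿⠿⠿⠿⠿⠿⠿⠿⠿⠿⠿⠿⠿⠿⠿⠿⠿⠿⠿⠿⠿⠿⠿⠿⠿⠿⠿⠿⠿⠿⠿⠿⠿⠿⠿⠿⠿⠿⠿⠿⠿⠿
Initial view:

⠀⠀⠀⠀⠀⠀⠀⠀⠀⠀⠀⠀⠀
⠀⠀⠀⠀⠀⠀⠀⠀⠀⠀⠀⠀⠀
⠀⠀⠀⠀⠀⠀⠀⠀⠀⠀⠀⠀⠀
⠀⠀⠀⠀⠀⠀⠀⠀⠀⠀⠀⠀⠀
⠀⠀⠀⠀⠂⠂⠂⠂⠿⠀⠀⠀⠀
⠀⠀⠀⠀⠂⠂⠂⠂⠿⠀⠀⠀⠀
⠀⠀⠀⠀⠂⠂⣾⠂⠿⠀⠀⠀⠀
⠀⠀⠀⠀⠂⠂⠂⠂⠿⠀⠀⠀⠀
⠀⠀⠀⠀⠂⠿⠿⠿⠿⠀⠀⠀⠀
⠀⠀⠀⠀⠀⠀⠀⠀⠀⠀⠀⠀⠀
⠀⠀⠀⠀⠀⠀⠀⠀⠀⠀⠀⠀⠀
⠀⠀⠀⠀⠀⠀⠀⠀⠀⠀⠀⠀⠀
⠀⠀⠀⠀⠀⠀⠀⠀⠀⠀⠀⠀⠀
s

⠀⠀⠀⠀⠀⠀⠀⠀⠀⠀⠀⠀⠀
⠀⠀⠀⠀⠀⠀⠀⠀⠀⠀⠀⠀⠀
⠀⠀⠀⠀⠀⠀⠀⠀⠀⠀⠀⠀⠀
⠀⠀⠀⠀⠂⠂⠂⠂⠿⠀⠀⠀⠀
⠀⠀⠀⠀⠂⠂⠂⠂⠿⠀⠀⠀⠀
⠀⠀⠀⠀⠂⠂⠂⠂⠿⠀⠀⠀⠀
⠀⠀⠀⠀⠂⠂⣾⠂⠿⠀⠀⠀⠀
⠀⠀⠀⠀⠂⠿⠿⠿⠿⠀⠀⠀⠀
⠀⠀⠀⠀⠂⠿⠿⠿⠿⠀⠀⠀⠀
⠀⠀⠀⠀⠀⠀⠀⠀⠀⠀⠀⠀⠀
⠀⠀⠀⠀⠀⠀⠀⠀⠀⠀⠀⠀⠀
⠀⠀⠀⠀⠀⠀⠀⠀⠀⠀⠀⠀⠀
⠀⠀⠀⠀⠀⠀⠀⠀⠀⠀⠀⠀⠀

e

⠀⠀⠀⠀⠀⠀⠀⠀⠀⠀⠀⠀⠀
⠀⠀⠀⠀⠀⠀⠀⠀⠀⠀⠀⠀⠀
⠀⠀⠀⠀⠀⠀⠀⠀⠀⠀⠀⠀⠀
⠀⠀⠀⠂⠂⠂⠂⠿⠀⠀⠀⠀⠀
⠀⠀⠀⠂⠂⠂⠂⠿⠿⠀⠀⠀⠀
⠀⠀⠀⠂⠂⠂⠂⠿⠿⠀⠀⠀⠀
⠀⠀⠀⠂⠂⠂⣾⠿⠿⠀⠀⠀⠀
⠀⠀⠀⠂⠿⠿⠿⠿⠿⠀⠀⠀⠀
⠀⠀⠀⠂⠿⠿⠿⠿⠿⠀⠀⠀⠀
⠀⠀⠀⠀⠀⠀⠀⠀⠀⠀⠀⠀⠀
⠀⠀⠀⠀⠀⠀⠀⠀⠀⠀⠀⠀⠀
⠀⠀⠀⠀⠀⠀⠀⠀⠀⠀⠀⠀⠀
⠀⠀⠀⠀⠀⠀⠀⠀⠀⠀⠀⠀⠀

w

⠀⠀⠀⠀⠀⠀⠀⠀⠀⠀⠀⠀⠀
⠀⠀⠀⠀⠀⠀⠀⠀⠀⠀⠀⠀⠀
⠀⠀⠀⠀⠀⠀⠀⠀⠀⠀⠀⠀⠀
⠀⠀⠀⠀⠂⠂⠂⠂⠿⠀⠀⠀⠀
⠀⠀⠀⠀⠂⠂⠂⠂⠿⠿⠀⠀⠀
⠀⠀⠀⠀⠂⠂⠂⠂⠿⠿⠀⠀⠀
⠀⠀⠀⠀⠂⠂⣾⠂⠿⠿⠀⠀⠀
⠀⠀⠀⠀⠂⠿⠿⠿⠿⠿⠀⠀⠀
⠀⠀⠀⠀⠂⠿⠿⠿⠿⠿⠀⠀⠀
⠀⠀⠀⠀⠀⠀⠀⠀⠀⠀⠀⠀⠀
⠀⠀⠀⠀⠀⠀⠀⠀⠀⠀⠀⠀⠀
⠀⠀⠀⠀⠀⠀⠀⠀⠀⠀⠀⠀⠀
⠀⠀⠀⠀⠀⠀⠀⠀⠀⠀⠀⠀⠀

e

⠀⠀⠀⠀⠀⠀⠀⠀⠀⠀⠀⠀⠀
⠀⠀⠀⠀⠀⠀⠀⠀⠀⠀⠀⠀⠀
⠀⠀⠀⠀⠀⠀⠀⠀⠀⠀⠀⠀⠀
⠀⠀⠀⠂⠂⠂⠂⠿⠀⠀⠀⠀⠀
⠀⠀⠀⠂⠂⠂⠂⠿⠿⠀⠀⠀⠀
⠀⠀⠀⠂⠂⠂⠂⠿⠿⠀⠀⠀⠀
⠀⠀⠀⠂⠂⠂⣾⠿⠿⠀⠀⠀⠀
⠀⠀⠀⠂⠿⠿⠿⠿⠿⠀⠀⠀⠀
⠀⠀⠀⠂⠿⠿⠿⠿⠿⠀⠀⠀⠀
⠀⠀⠀⠀⠀⠀⠀⠀⠀⠀⠀⠀⠀
⠀⠀⠀⠀⠀⠀⠀⠀⠀⠀⠀⠀⠀
⠀⠀⠀⠀⠀⠀⠀⠀⠀⠀⠀⠀⠀
⠀⠀⠀⠀⠀⠀⠀⠀⠀⠀⠀⠀⠀

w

⠀⠀⠀⠀⠀⠀⠀⠀⠀⠀⠀⠀⠀
⠀⠀⠀⠀⠀⠀⠀⠀⠀⠀⠀⠀⠀
⠀⠀⠀⠀⠀⠀⠀⠀⠀⠀⠀⠀⠀
⠀⠀⠀⠀⠂⠂⠂⠂⠿⠀⠀⠀⠀
⠀⠀⠀⠀⠂⠂⠂⠂⠿⠿⠀⠀⠀
⠀⠀⠀⠀⠂⠂⠂⠂⠿⠿⠀⠀⠀
⠀⠀⠀⠀⠂⠂⣾⠂⠿⠿⠀⠀⠀
⠀⠀⠀⠀⠂⠿⠿⠿⠿⠿⠀⠀⠀
⠀⠀⠀⠀⠂⠿⠿⠿⠿⠿⠀⠀⠀
⠀⠀⠀⠀⠀⠀⠀⠀⠀⠀⠀⠀⠀
⠀⠀⠀⠀⠀⠀⠀⠀⠀⠀⠀⠀⠀
⠀⠀⠀⠀⠀⠀⠀⠀⠀⠀⠀⠀⠀
⠀⠀⠀⠀⠀⠀⠀⠀⠀⠀⠀⠀⠀

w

⠀⠀⠀⠀⠀⠀⠀⠀⠀⠀⠀⠀⠀
⠀⠀⠀⠀⠀⠀⠀⠀⠀⠀⠀⠀⠀
⠀⠀⠀⠀⠀⠀⠀⠀⠀⠀⠀⠀⠀
⠀⠀⠀⠀⠀⠂⠂⠂⠂⠿⠀⠀⠀
⠀⠀⠀⠀⠂⠂⠂⠂⠂⠿⠿⠀⠀
⠀⠀⠀⠀⠂⠂⠂⠂⠂⠿⠿⠀⠀
⠀⠀⠀⠀⠂⠂⣾⠂⠂⠿⠿⠀⠀
⠀⠀⠀⠀⠿⠂⠿⠿⠿⠿⠿⠀⠀
⠀⠀⠀⠀⠿⠂⠿⠿⠿⠿⠿⠀⠀
⠀⠀⠀⠀⠀⠀⠀⠀⠀⠀⠀⠀⠀
⠀⠀⠀⠀⠀⠀⠀⠀⠀⠀⠀⠀⠀
⠀⠀⠀⠀⠀⠀⠀⠀⠀⠀⠀⠀⠀
⠀⠀⠀⠀⠀⠀⠀⠀⠀⠀⠀⠀⠀

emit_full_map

⠀⠂⠂⠂⠂⠿⠀
⠂⠂⠂⠂⠂⠿⠿
⠂⠂⠂⠂⠂⠿⠿
⠂⠂⣾⠂⠂⠿⠿
⠿⠂⠿⠿⠿⠿⠿
⠿⠂⠿⠿⠿⠿⠿

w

⠀⠀⠀⠀⠀⠀⠀⠀⠀⠀⠀⠀⠀
⠀⠀⠀⠀⠀⠀⠀⠀⠀⠀⠀⠀⠀
⠀⠀⠀⠀⠀⠀⠀⠀⠀⠀⠀⠀⠀
⠀⠀⠀⠀⠀⠀⠂⠂⠂⠂⠿⠀⠀
⠀⠀⠀⠀⠂⠂⠂⠂⠂⠂⠿⠿⠀
⠀⠀⠀⠀⠂⠂⠂⠂⠂⠂⠿⠿⠀
⠀⠀⠀⠀⠂⠂⣾⠂⠂⠂⠿⠿⠀
⠀⠀⠀⠀⠿⠿⠂⠿⠿⠿⠿⠿⠀
⠀⠀⠀⠀⠿⠿⠂⠿⠿⠿⠿⠿⠀
⠀⠀⠀⠀⠀⠀⠀⠀⠀⠀⠀⠀⠀
⠀⠀⠀⠀⠀⠀⠀⠀⠀⠀⠀⠀⠀
⠀⠀⠀⠀⠀⠀⠀⠀⠀⠀⠀⠀⠀
⠀⠀⠀⠀⠀⠀⠀⠀⠀⠀⠀⠀⠀

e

⠀⠀⠀⠀⠀⠀⠀⠀⠀⠀⠀⠀⠀
⠀⠀⠀⠀⠀⠀⠀⠀⠀⠀⠀⠀⠀
⠀⠀⠀⠀⠀⠀⠀⠀⠀⠀⠀⠀⠀
⠀⠀⠀⠀⠀⠂⠂⠂⠂⠿⠀⠀⠀
⠀⠀⠀⠂⠂⠂⠂⠂⠂⠿⠿⠀⠀
⠀⠀⠀⠂⠂⠂⠂⠂⠂⠿⠿⠀⠀
⠀⠀⠀⠂⠂⠂⣾⠂⠂⠿⠿⠀⠀
⠀⠀⠀⠿⠿⠂⠿⠿⠿⠿⠿⠀⠀
⠀⠀⠀⠿⠿⠂⠿⠿⠿⠿⠿⠀⠀
⠀⠀⠀⠀⠀⠀⠀⠀⠀⠀⠀⠀⠀
⠀⠀⠀⠀⠀⠀⠀⠀⠀⠀⠀⠀⠀
⠀⠀⠀⠀⠀⠀⠀⠀⠀⠀⠀⠀⠀
⠀⠀⠀⠀⠀⠀⠀⠀⠀⠀⠀⠀⠀

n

⠀⠀⠀⠀⠀⠀⠀⠀⠀⠀⠀⠀⠀
⠀⠀⠀⠀⠀⠀⠀⠀⠀⠀⠀⠀⠀
⠀⠀⠀⠀⠀⠀⠀⠀⠀⠀⠀⠀⠀
⠀⠀⠀⠀⠀⠀⠀⠀⠀⠀⠀⠀⠀
⠀⠀⠀⠀⠂⠂⠂⠂⠂⠿⠀⠀⠀
⠀⠀⠀⠂⠂⠂⠂⠂⠂⠿⠿⠀⠀
⠀⠀⠀⠂⠂⠂⣾⠂⠂⠿⠿⠀⠀
⠀⠀⠀⠂⠂⠂⠂⠂⠂⠿⠿⠀⠀
⠀⠀⠀⠿⠿⠂⠿⠿⠿⠿⠿⠀⠀
⠀⠀⠀⠿⠿⠂⠿⠿⠿⠿⠿⠀⠀
⠀⠀⠀⠀⠀⠀⠀⠀⠀⠀⠀⠀⠀
⠀⠀⠀⠀⠀⠀⠀⠀⠀⠀⠀⠀⠀
⠀⠀⠀⠀⠀⠀⠀⠀⠀⠀⠀⠀⠀

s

⠀⠀⠀⠀⠀⠀⠀⠀⠀⠀⠀⠀⠀
⠀⠀⠀⠀⠀⠀⠀⠀⠀⠀⠀⠀⠀
⠀⠀⠀⠀⠀⠀⠀⠀⠀⠀⠀⠀⠀
⠀⠀⠀⠀⠂⠂⠂⠂⠂⠿⠀⠀⠀
⠀⠀⠀⠂⠂⠂⠂⠂⠂⠿⠿⠀⠀
⠀⠀⠀⠂⠂⠂⠂⠂⠂⠿⠿⠀⠀
⠀⠀⠀⠂⠂⠂⣾⠂⠂⠿⠿⠀⠀
⠀⠀⠀⠿⠿⠂⠿⠿⠿⠿⠿⠀⠀
⠀⠀⠀⠿⠿⠂⠿⠿⠿⠿⠿⠀⠀
⠀⠀⠀⠀⠀⠀⠀⠀⠀⠀⠀⠀⠀
⠀⠀⠀⠀⠀⠀⠀⠀⠀⠀⠀⠀⠀
⠀⠀⠀⠀⠀⠀⠀⠀⠀⠀⠀⠀⠀
⠀⠀⠀⠀⠀⠀⠀⠀⠀⠀⠀⠀⠀

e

⠀⠀⠀⠀⠀⠀⠀⠀⠀⠀⠀⠀⠀
⠀⠀⠀⠀⠀⠀⠀⠀⠀⠀⠀⠀⠀
⠀⠀⠀⠀⠀⠀⠀⠀⠀⠀⠀⠀⠀
⠀⠀⠀⠂⠂⠂⠂⠂⠿⠀⠀⠀⠀
⠀⠀⠂⠂⠂⠂⠂⠂⠿⠿⠀⠀⠀
⠀⠀⠂⠂⠂⠂⠂⠂⠿⠿⠀⠀⠀
⠀⠀⠂⠂⠂⠂⣾⠂⠿⠿⠀⠀⠀
⠀⠀⠿⠿⠂⠿⠿⠿⠿⠿⠀⠀⠀
⠀⠀⠿⠿⠂⠿⠿⠿⠿⠿⠀⠀⠀
⠀⠀⠀⠀⠀⠀⠀⠀⠀⠀⠀⠀⠀
⠀⠀⠀⠀⠀⠀⠀⠀⠀⠀⠀⠀⠀
⠀⠀⠀⠀⠀⠀⠀⠀⠀⠀⠀⠀⠀
⠀⠀⠀⠀⠀⠀⠀⠀⠀⠀⠀⠀⠀

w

⠀⠀⠀⠀⠀⠀⠀⠀⠀⠀⠀⠀⠀
⠀⠀⠀⠀⠀⠀⠀⠀⠀⠀⠀⠀⠀
⠀⠀⠀⠀⠀⠀⠀⠀⠀⠀⠀⠀⠀
⠀⠀⠀⠀⠂⠂⠂⠂⠂⠿⠀⠀⠀
⠀⠀⠀⠂⠂⠂⠂⠂⠂⠿⠿⠀⠀
⠀⠀⠀⠂⠂⠂⠂⠂⠂⠿⠿⠀⠀
⠀⠀⠀⠂⠂⠂⣾⠂⠂⠿⠿⠀⠀
⠀⠀⠀⠿⠿⠂⠿⠿⠿⠿⠿⠀⠀
⠀⠀⠀⠿⠿⠂⠿⠿⠿⠿⠿⠀⠀
⠀⠀⠀⠀⠀⠀⠀⠀⠀⠀⠀⠀⠀
⠀⠀⠀⠀⠀⠀⠀⠀⠀⠀⠀⠀⠀
⠀⠀⠀⠀⠀⠀⠀⠀⠀⠀⠀⠀⠀
⠀⠀⠀⠀⠀⠀⠀⠀⠀⠀⠀⠀⠀

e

⠀⠀⠀⠀⠀⠀⠀⠀⠀⠀⠀⠀⠀
⠀⠀⠀⠀⠀⠀⠀⠀⠀⠀⠀⠀⠀
⠀⠀⠀⠀⠀⠀⠀⠀⠀⠀⠀⠀⠀
⠀⠀⠀⠂⠂⠂⠂⠂⠿⠀⠀⠀⠀
⠀⠀⠂⠂⠂⠂⠂⠂⠿⠿⠀⠀⠀
⠀⠀⠂⠂⠂⠂⠂⠂⠿⠿⠀⠀⠀
⠀⠀⠂⠂⠂⠂⣾⠂⠿⠿⠀⠀⠀
⠀⠀⠿⠿⠂⠿⠿⠿⠿⠿⠀⠀⠀
⠀⠀⠿⠿⠂⠿⠿⠿⠿⠿⠀⠀⠀
⠀⠀⠀⠀⠀⠀⠀⠀⠀⠀⠀⠀⠀
⠀⠀⠀⠀⠀⠀⠀⠀⠀⠀⠀⠀⠀
⠀⠀⠀⠀⠀⠀⠀⠀⠀⠀⠀⠀⠀
⠀⠀⠀⠀⠀⠀⠀⠀⠀⠀⠀⠀⠀

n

⠀⠀⠀⠀⠀⠀⠀⠀⠀⠀⠀⠀⠀
⠀⠀⠀⠀⠀⠀⠀⠀⠀⠀⠀⠀⠀
⠀⠀⠀⠀⠀⠀⠀⠀⠀⠀⠀⠀⠀
⠀⠀⠀⠀⠀⠀⠀⠀⠀⠀⠀⠀⠀
⠀⠀⠀⠂⠂⠂⠂⠂⠿⠀⠀⠀⠀
⠀⠀⠂⠂⠂⠂⠂⠂⠿⠿⠀⠀⠀
⠀⠀⠂⠂⠂⠂⣾⠂⠿⠿⠀⠀⠀
⠀⠀⠂⠂⠂⠂⠂⠂⠿⠿⠀⠀⠀
⠀⠀⠿⠿⠂⠿⠿⠿⠿⠿⠀⠀⠀
⠀⠀⠿⠿⠂⠿⠿⠿⠿⠿⠀⠀⠀
⠀⠀⠀⠀⠀⠀⠀⠀⠀⠀⠀⠀⠀
⠀⠀⠀⠀⠀⠀⠀⠀⠀⠀⠀⠀⠀
⠀⠀⠀⠀⠀⠀⠀⠀⠀⠀⠀⠀⠀

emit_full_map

⠀⠂⠂⠂⠂⠂⠿⠀
⠂⠂⠂⠂⠂⠂⠿⠿
⠂⠂⠂⠂⣾⠂⠿⠿
⠂⠂⠂⠂⠂⠂⠿⠿
⠿⠿⠂⠿⠿⠿⠿⠿
⠿⠿⠂⠿⠿⠿⠿⠿

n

⠀⠀⠀⠀⠀⠀⠀⠀⠀⠀⠀⠀⠀
⠀⠀⠀⠀⠀⠀⠀⠀⠀⠀⠀⠀⠀
⠀⠀⠀⠀⠀⠀⠀⠀⠀⠀⠀⠀⠀
⠀⠀⠀⠀⠀⠀⠀⠀⠀⠀⠀⠀⠀
⠀⠀⠀⠀⠂⠂⠂⠂⠿⠀⠀⠀⠀
⠀⠀⠀⠂⠂⠂⠂⠂⠿⠀⠀⠀⠀
⠀⠀⠂⠂⠂⠂⣾⠂⠿⠿⠀⠀⠀
⠀⠀⠂⠂⠂⠂⠂⠂⠿⠿⠀⠀⠀
⠀⠀⠂⠂⠂⠂⠂⠂⠿⠿⠀⠀⠀
⠀⠀⠿⠿⠂⠿⠿⠿⠿⠿⠀⠀⠀
⠀⠀⠿⠿⠂⠿⠿⠿⠿⠿⠀⠀⠀
⠀⠀⠀⠀⠀⠀⠀⠀⠀⠀⠀⠀⠀
⠀⠀⠀⠀⠀⠀⠀⠀⠀⠀⠀⠀⠀

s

⠀⠀⠀⠀⠀⠀⠀⠀⠀⠀⠀⠀⠀
⠀⠀⠀⠀⠀⠀⠀⠀⠀⠀⠀⠀⠀
⠀⠀⠀⠀⠀⠀⠀⠀⠀⠀⠀⠀⠀
⠀⠀⠀⠀⠂⠂⠂⠂⠿⠀⠀⠀⠀
⠀⠀⠀⠂⠂⠂⠂⠂⠿⠀⠀⠀⠀
⠀⠀⠂⠂⠂⠂⠂⠂⠿⠿⠀⠀⠀
⠀⠀⠂⠂⠂⠂⣾⠂⠿⠿⠀⠀⠀
⠀⠀⠂⠂⠂⠂⠂⠂⠿⠿⠀⠀⠀
⠀⠀⠿⠿⠂⠿⠿⠿⠿⠿⠀⠀⠀
⠀⠀⠿⠿⠂⠿⠿⠿⠿⠿⠀⠀⠀
⠀⠀⠀⠀⠀⠀⠀⠀⠀⠀⠀⠀⠀
⠀⠀⠀⠀⠀⠀⠀⠀⠀⠀⠀⠀⠀
⠀⠀⠀⠀⠀⠀⠀⠀⠀⠀⠀⠀⠀

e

⠀⠀⠀⠀⠀⠀⠀⠀⠀⠀⠀⠀⠀
⠀⠀⠀⠀⠀⠀⠀⠀⠀⠀⠀⠀⠀
⠀⠀⠀⠀⠀⠀⠀⠀⠀⠀⠀⠀⠀
⠀⠀⠀⠂⠂⠂⠂⠿⠀⠀⠀⠀⠀
⠀⠀⠂⠂⠂⠂⠂⠿⠿⠀⠀⠀⠀
⠀⠂⠂⠂⠂⠂⠂⠿⠿⠀⠀⠀⠀
⠀⠂⠂⠂⠂⠂⣾⠿⠿⠀⠀⠀⠀
⠀⠂⠂⠂⠂⠂⠂⠿⠿⠀⠀⠀⠀
⠀⠿⠿⠂⠿⠿⠿⠿⠿⠀⠀⠀⠀
⠀⠿⠿⠂⠿⠿⠿⠿⠿⠀⠀⠀⠀
⠀⠀⠀⠀⠀⠀⠀⠀⠀⠀⠀⠀⠀
⠀⠀⠀⠀⠀⠀⠀⠀⠀⠀⠀⠀⠀
⠀⠀⠀⠀⠀⠀⠀⠀⠀⠀⠀⠀⠀

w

⠀⠀⠀⠀⠀⠀⠀⠀⠀⠀⠀⠀⠀
⠀⠀⠀⠀⠀⠀⠀⠀⠀⠀⠀⠀⠀
⠀⠀⠀⠀⠀⠀⠀⠀⠀⠀⠀⠀⠀
⠀⠀⠀⠀⠂⠂⠂⠂⠿⠀⠀⠀⠀
⠀⠀⠀⠂⠂⠂⠂⠂⠿⠿⠀⠀⠀
⠀⠀⠂⠂⠂⠂⠂⠂⠿⠿⠀⠀⠀
⠀⠀⠂⠂⠂⠂⣾⠂⠿⠿⠀⠀⠀
⠀⠀⠂⠂⠂⠂⠂⠂⠿⠿⠀⠀⠀
⠀⠀⠿⠿⠂⠿⠿⠿⠿⠿⠀⠀⠀
⠀⠀⠿⠿⠂⠿⠿⠿⠿⠿⠀⠀⠀
⠀⠀⠀⠀⠀⠀⠀⠀⠀⠀⠀⠀⠀
⠀⠀⠀⠀⠀⠀⠀⠀⠀⠀⠀⠀⠀
⠀⠀⠀⠀⠀⠀⠀⠀⠀⠀⠀⠀⠀

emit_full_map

⠀⠀⠂⠂⠂⠂⠿⠀
⠀⠂⠂⠂⠂⠂⠿⠿
⠂⠂⠂⠂⠂⠂⠿⠿
⠂⠂⠂⠂⣾⠂⠿⠿
⠂⠂⠂⠂⠂⠂⠿⠿
⠿⠿⠂⠿⠿⠿⠿⠿
⠿⠿⠂⠿⠿⠿⠿⠿


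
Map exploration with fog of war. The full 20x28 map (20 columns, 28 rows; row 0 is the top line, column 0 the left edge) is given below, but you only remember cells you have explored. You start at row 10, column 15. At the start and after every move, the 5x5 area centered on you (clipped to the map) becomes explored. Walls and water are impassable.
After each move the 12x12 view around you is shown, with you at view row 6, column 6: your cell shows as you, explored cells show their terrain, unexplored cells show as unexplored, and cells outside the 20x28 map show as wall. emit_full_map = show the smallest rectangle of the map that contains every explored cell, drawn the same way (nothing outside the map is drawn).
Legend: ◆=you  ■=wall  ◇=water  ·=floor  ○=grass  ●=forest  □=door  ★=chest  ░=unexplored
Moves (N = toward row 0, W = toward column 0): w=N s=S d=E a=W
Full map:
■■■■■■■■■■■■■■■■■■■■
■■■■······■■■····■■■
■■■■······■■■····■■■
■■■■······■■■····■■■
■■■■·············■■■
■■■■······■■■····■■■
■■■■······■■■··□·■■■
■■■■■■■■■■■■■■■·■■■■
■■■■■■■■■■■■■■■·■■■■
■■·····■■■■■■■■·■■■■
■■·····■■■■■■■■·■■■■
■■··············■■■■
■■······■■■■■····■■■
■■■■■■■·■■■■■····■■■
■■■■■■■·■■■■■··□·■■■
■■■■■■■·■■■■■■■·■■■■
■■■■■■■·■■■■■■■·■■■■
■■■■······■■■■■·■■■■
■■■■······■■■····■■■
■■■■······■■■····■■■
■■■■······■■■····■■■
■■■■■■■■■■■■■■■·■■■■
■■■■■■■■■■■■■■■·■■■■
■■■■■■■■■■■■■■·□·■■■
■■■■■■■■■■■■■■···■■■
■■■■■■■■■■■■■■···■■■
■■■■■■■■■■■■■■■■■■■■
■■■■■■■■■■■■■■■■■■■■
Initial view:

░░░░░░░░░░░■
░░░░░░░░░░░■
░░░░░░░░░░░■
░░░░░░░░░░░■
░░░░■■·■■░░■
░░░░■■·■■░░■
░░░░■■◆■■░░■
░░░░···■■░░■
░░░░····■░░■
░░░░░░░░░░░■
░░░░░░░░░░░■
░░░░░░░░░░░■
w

░░░░░░░░░░░■
░░░░░░░░░░░■
░░░░░░░░░░░■
░░░░░░░░░░░■
░░░░■■·■■░░■
░░░░■■·■■░░■
░░░░■■◆■■░░■
░░░░■■·■■░░■
░░░░···■■░░■
░░░░····■░░■
░░░░░░░░░░░■
░░░░░░░░░░░■

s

░░░░░░░░░░░■
░░░░░░░░░░░■
░░░░░░░░░░░■
░░░░■■·■■░░■
░░░░■■·■■░░■
░░░░■■·■■░░■
░░░░■■◆■■░░■
░░░░···■■░░■
░░░░····■░░■
░░░░░░░░░░░■
░░░░░░░░░░░■
░░░░░░░░░░░■

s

░░░░░░░░░░░■
░░░░░░░░░░░■
░░░░■■·■■░░■
░░░░■■·■■░░■
░░░░■■·■■░░■
░░░░■■·■■░░■
░░░░··◆■■░░■
░░░░····■░░■
░░░░····■░░■
░░░░░░░░░░░■
░░░░░░░░░░░■
░░░░░░░░░░░■

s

░░░░░░░░░░░■
░░░░■■·■■░░■
░░░░■■·■■░░■
░░░░■■·■■░░■
░░░░■■·■■░░■
░░░░···■■░░■
░░░░··◆·■░░■
░░░░····■░░■
░░░░··□·■░░■
░░░░░░░░░░░■
░░░░░░░░░░░■
░░░░░░░░░░░■

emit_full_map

■■·■■
■■·■■
■■·■■
■■·■■
···■■
··◆·■
····■
··□·■

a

░░░░░░░░░░░░
░░░░░■■·■■░░
░░░░░■■·■■░░
░░░░░■■·■■░░
░░░░■■■·■■░░
░░░░····■■░░
░░░░■·◆··■░░
░░░░■····■░░
░░░░■··□·■░░
░░░░░░░░░░░░
░░░░░░░░░░░░
░░░░░░░░░░░░

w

░░░░░░░░░░░░
░░░░░░░░░░░░
░░░░░■■·■■░░
░░░░░■■·■■░░
░░░░■■■·■■░░
░░░░■■■·■■░░
░░░░··◆·■■░░
░░░░■····■░░
░░░░■····■░░
░░░░■··□·■░░
░░░░░░░░░░░░
░░░░░░░░░░░░

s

░░░░░░░░░░░░
░░░░░■■·■■░░
░░░░░■■·■■░░
░░░░■■■·■■░░
░░░░■■■·■■░░
░░░░····■■░░
░░░░■·◆··■░░
░░░░■····■░░
░░░░■··□·■░░
░░░░░░░░░░░░
░░░░░░░░░░░░
░░░░░░░░░░░░

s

░░░░░■■·■■░░
░░░░░■■·■■░░
░░░░■■■·■■░░
░░░░■■■·■■░░
░░░░····■■░░
░░░░■····■░░
░░░░■·◆··■░░
░░░░■··□·■░░
░░░░■■■·■░░░
░░░░░░░░░░░░
░░░░░░░░░░░░
░░░░░░░░░░░░

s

░░░░░■■·■■░░
░░░░■■■·■■░░
░░░░■■■·■■░░
░░░░····■■░░
░░░░■····■░░
░░░░■····■░░
░░░░■·◆□·■░░
░░░░■■■·■░░░
░░░░■■■·■░░░
░░░░░░░░░░░░
░░░░░░░░░░░░
░░░░░░░░░░░░

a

░░░░░░■■·■■░
░░░░░■■■·■■░
░░░░░■■■·■■░
░░░░░····■■░
░░░░■■····■░
░░░░■■····■░
░░░░■■◆·□·■░
░░░░■■■■·■░░
░░░░■■■■·■░░
░░░░░░░░░░░░
░░░░░░░░░░░░
░░░░░░░░░░░░

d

░░░░░■■·■■░░
░░░░■■■·■■░░
░░░░■■■·■■░░
░░░░····■■░░
░░░■■····■░░
░░░■■····■░░
░░░■■·◆□·■░░
░░░■■■■·■░░░
░░░■■■■·■░░░
░░░░░░░░░░░░
░░░░░░░░░░░░
░░░░░░░░░░░░

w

░░░░░■■·■■░░
░░░░░■■·■■░░
░░░░■■■·■■░░
░░░░■■■·■■░░
░░░░····■■░░
░░░■■····■░░
░░░■■·◆··■░░
░░░■■··□·■░░
░░░■■■■·■░░░
░░░■■■■·■░░░
░░░░░░░░░░░░
░░░░░░░░░░░░

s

░░░░░■■·■■░░
░░░░■■■·■■░░
░░░░■■■·■■░░
░░░░····■■░░
░░░■■····■░░
░░░■■····■░░
░░░■■·◆□·■░░
░░░■■■■·■░░░
░░░■■■■·■░░░
░░░░░░░░░░░░
░░░░░░░░░░░░
░░░░░░░░░░░░

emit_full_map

░░■■·■■
░░■■·■■
░■■■·■■
░■■■·■■
░····■■
■■····■
■■····■
■■·◆□·■
■■■■·■░
■■■■·■░

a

░░░░░░■■·■■░
░░░░░■■■·■■░
░░░░░■■■·■■░
░░░░░····■■░
░░░░■■····■░
░░░░■■····■░
░░░░■■◆·□·■░
░░░░■■■■·■░░
░░░░■■■■·■░░
░░░░░░░░░░░░
░░░░░░░░░░░░
░░░░░░░░░░░░


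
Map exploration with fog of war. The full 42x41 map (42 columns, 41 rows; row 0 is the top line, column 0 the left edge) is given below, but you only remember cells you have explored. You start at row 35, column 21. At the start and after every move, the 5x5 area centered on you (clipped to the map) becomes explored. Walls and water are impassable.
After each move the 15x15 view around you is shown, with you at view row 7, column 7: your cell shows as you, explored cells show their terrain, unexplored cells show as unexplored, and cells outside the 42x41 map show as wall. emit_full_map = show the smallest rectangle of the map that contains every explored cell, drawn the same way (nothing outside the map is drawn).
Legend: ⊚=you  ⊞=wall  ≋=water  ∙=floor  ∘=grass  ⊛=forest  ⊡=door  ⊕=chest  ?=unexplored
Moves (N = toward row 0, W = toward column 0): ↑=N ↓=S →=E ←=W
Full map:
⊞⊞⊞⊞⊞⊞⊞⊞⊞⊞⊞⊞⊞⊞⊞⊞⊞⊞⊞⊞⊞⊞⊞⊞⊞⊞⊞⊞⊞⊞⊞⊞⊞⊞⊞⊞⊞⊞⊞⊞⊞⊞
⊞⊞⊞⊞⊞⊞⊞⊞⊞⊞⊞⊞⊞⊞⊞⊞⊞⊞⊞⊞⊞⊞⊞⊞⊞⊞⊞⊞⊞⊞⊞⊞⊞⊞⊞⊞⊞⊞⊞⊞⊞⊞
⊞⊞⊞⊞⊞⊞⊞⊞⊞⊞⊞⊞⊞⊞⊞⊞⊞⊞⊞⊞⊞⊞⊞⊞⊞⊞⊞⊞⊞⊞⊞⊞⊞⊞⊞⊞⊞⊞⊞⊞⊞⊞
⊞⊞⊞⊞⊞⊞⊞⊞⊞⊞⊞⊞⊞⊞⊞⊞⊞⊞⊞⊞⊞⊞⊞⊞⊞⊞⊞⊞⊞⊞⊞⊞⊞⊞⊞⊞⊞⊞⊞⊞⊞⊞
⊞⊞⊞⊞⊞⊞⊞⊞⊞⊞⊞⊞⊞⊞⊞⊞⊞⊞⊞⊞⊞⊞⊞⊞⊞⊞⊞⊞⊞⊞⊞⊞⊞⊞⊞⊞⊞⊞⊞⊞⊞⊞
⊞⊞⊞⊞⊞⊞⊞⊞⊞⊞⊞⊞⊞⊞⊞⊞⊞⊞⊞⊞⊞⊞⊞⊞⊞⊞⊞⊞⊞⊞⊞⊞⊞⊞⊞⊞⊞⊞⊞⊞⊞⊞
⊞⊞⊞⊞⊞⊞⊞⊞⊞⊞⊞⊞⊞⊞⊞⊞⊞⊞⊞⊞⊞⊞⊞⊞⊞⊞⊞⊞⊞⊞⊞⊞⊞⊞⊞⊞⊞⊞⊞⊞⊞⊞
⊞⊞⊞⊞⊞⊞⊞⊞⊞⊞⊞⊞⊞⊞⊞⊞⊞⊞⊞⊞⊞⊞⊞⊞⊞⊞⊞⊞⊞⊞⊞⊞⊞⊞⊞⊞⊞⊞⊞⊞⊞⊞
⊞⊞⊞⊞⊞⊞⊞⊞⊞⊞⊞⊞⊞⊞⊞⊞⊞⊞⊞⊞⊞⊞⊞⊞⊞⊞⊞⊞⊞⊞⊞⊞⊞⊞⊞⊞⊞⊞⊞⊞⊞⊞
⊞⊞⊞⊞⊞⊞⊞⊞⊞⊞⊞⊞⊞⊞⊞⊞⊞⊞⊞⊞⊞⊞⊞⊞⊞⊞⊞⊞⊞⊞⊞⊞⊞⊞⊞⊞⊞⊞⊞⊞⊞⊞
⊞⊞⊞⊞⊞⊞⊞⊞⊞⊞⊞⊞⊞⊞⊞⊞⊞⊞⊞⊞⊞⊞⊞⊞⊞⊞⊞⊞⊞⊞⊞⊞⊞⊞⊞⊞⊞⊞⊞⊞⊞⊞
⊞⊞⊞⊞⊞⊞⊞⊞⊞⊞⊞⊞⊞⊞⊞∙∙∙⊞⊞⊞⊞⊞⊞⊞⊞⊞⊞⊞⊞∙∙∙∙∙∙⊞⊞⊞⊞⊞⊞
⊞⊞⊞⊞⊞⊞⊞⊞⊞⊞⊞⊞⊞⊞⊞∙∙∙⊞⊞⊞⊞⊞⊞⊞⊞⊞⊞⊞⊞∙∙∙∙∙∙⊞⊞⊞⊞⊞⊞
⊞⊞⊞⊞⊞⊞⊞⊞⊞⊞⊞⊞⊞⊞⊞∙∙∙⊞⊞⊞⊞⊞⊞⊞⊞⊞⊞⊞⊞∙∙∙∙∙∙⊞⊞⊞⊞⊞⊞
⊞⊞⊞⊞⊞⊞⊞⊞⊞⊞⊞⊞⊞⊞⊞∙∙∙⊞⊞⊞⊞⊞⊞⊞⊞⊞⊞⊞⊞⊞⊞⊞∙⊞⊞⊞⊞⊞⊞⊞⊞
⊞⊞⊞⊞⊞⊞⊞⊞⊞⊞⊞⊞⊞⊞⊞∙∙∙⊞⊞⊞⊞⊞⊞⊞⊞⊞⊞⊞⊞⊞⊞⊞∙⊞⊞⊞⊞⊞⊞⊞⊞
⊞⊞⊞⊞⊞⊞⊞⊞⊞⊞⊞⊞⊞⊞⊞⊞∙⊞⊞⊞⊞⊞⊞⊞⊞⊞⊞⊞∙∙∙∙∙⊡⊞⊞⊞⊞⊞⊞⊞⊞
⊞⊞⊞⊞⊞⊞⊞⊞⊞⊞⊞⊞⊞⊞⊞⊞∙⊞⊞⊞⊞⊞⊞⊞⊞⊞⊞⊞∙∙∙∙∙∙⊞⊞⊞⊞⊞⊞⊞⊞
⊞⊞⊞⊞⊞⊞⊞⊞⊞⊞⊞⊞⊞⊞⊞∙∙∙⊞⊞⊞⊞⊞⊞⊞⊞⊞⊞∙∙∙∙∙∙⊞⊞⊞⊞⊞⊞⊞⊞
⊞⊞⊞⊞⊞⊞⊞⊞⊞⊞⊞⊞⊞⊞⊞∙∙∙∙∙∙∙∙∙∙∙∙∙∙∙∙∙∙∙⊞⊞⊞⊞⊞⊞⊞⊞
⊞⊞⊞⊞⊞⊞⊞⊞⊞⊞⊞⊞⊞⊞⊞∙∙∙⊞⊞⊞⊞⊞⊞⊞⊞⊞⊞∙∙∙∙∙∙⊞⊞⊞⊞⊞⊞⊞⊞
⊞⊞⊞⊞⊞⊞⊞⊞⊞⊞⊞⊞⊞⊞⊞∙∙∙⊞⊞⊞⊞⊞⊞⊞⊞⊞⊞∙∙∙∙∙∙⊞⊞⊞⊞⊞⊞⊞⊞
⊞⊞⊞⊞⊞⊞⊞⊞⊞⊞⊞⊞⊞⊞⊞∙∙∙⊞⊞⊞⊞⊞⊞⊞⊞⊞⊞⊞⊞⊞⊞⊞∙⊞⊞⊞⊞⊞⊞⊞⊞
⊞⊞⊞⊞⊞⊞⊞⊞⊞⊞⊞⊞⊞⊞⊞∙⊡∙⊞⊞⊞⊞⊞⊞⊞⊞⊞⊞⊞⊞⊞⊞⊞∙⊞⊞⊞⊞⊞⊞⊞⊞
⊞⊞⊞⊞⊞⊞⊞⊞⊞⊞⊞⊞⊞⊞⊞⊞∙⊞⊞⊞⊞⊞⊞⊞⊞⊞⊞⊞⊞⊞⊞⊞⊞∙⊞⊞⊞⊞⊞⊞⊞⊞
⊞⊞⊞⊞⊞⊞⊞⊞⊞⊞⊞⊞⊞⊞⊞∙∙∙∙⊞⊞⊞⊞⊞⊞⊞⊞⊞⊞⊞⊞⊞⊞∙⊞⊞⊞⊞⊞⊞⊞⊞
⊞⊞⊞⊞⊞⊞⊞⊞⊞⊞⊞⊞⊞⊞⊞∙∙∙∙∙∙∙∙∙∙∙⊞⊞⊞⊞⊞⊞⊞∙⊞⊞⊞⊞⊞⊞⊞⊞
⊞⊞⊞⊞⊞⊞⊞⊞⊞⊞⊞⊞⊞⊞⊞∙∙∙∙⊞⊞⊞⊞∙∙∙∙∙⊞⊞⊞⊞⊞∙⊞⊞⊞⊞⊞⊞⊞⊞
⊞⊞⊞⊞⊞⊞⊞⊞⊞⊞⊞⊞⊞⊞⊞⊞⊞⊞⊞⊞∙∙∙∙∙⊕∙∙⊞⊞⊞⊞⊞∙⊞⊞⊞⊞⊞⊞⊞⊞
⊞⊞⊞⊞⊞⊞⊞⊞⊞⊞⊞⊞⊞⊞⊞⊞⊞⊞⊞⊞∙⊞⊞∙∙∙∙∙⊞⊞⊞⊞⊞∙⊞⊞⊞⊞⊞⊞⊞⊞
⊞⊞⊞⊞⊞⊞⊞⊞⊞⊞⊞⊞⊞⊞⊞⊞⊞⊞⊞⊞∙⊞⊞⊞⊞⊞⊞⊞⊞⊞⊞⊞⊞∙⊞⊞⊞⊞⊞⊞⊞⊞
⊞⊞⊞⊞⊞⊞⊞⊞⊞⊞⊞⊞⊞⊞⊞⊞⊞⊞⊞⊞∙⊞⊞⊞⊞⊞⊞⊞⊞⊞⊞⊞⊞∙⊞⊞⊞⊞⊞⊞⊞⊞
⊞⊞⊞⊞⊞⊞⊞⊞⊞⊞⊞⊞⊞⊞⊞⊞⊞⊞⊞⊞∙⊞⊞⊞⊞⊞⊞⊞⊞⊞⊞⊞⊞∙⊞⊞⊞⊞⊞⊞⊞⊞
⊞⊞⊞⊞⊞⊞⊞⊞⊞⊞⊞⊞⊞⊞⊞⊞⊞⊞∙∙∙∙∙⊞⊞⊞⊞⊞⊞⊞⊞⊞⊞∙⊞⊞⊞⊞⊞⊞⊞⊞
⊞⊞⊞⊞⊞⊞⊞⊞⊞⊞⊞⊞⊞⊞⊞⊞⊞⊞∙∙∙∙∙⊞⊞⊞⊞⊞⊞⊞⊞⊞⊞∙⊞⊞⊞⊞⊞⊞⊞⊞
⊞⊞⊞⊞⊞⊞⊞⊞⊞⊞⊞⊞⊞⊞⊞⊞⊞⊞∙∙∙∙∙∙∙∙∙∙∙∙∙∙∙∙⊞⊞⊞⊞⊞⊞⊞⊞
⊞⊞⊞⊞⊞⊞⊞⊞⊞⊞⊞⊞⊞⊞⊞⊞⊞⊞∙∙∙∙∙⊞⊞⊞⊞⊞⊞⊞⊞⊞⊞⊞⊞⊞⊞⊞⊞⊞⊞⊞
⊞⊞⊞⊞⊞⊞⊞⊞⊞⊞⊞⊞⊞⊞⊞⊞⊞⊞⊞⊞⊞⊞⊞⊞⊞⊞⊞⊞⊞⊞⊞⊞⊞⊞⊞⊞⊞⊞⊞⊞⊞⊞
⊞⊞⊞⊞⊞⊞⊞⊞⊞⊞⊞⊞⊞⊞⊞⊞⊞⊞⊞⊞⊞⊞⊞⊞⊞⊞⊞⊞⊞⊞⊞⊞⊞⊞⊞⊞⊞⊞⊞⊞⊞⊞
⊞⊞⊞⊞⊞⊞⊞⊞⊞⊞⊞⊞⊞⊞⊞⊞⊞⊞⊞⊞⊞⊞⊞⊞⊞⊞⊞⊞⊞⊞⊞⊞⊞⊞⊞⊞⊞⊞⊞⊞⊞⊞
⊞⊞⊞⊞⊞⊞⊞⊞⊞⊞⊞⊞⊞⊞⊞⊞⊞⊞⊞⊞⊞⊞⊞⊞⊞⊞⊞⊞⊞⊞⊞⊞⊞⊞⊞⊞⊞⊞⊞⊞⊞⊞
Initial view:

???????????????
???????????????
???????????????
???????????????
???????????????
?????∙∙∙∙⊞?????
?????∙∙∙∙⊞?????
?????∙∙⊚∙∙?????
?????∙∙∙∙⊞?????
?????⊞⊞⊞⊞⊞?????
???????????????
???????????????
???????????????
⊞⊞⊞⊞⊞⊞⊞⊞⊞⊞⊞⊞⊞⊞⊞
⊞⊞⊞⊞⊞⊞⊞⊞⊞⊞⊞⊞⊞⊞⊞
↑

???????????????
???????????????
???????????????
???????????????
???????????????
?????⊞∙⊞⊞⊞?????
?????∙∙∙∙⊞?????
?????∙∙⊚∙⊞?????
?????∙∙∙∙∙?????
?????∙∙∙∙⊞?????
?????⊞⊞⊞⊞⊞?????
???????????????
???????????????
???????????????
⊞⊞⊞⊞⊞⊞⊞⊞⊞⊞⊞⊞⊞⊞⊞

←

???????????????
???????????????
???????????????
???????????????
???????????????
?????⊞⊞∙⊞⊞⊞????
?????∙∙∙∙∙⊞????
?????∙∙⊚∙∙⊞????
?????∙∙∙∙∙∙????
?????∙∙∙∙∙⊞????
??????⊞⊞⊞⊞⊞????
???????????????
???????????????
???????????????
⊞⊞⊞⊞⊞⊞⊞⊞⊞⊞⊞⊞⊞⊞⊞

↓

???????????????
???????????????
???????????????
???????????????
?????⊞⊞∙⊞⊞⊞????
?????∙∙∙∙∙⊞????
?????∙∙∙∙∙⊞????
?????∙∙⊚∙∙∙????
?????∙∙∙∙∙⊞????
?????⊞⊞⊞⊞⊞⊞????
???????????????
???????????????
???????????????
⊞⊞⊞⊞⊞⊞⊞⊞⊞⊞⊞⊞⊞⊞⊞
⊞⊞⊞⊞⊞⊞⊞⊞⊞⊞⊞⊞⊞⊞⊞

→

???????????????
???????????????
???????????????
???????????????
????⊞⊞∙⊞⊞⊞?????
????∙∙∙∙∙⊞?????
????∙∙∙∙∙⊞?????
????∙∙∙⊚∙∙?????
????∙∙∙∙∙⊞?????
????⊞⊞⊞⊞⊞⊞?????
???????????????
???????????????
???????????????
⊞⊞⊞⊞⊞⊞⊞⊞⊞⊞⊞⊞⊞⊞⊞
⊞⊞⊞⊞⊞⊞⊞⊞⊞⊞⊞⊞⊞⊞⊞

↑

???????????????
???????????????
???????????????
???????????????
???????????????
????⊞⊞∙⊞⊞⊞?????
????∙∙∙∙∙⊞?????
????∙∙∙⊚∙⊞?????
????∙∙∙∙∙∙?????
????∙∙∙∙∙⊞?????
????⊞⊞⊞⊞⊞⊞?????
???????????????
???????????????
???????????????
⊞⊞⊞⊞⊞⊞⊞⊞⊞⊞⊞⊞⊞⊞⊞

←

???????????????
???????????????
???????????????
???????????????
???????????????
?????⊞⊞∙⊞⊞⊞????
?????∙∙∙∙∙⊞????
?????∙∙⊚∙∙⊞????
?????∙∙∙∙∙∙????
?????∙∙∙∙∙⊞????
?????⊞⊞⊞⊞⊞⊞????
???????????????
???????????????
???????????????
⊞⊞⊞⊞⊞⊞⊞⊞⊞⊞⊞⊞⊞⊞⊞

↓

???????????????
???????????????
???????????????
???????????????
?????⊞⊞∙⊞⊞⊞????
?????∙∙∙∙∙⊞????
?????∙∙∙∙∙⊞????
?????∙∙⊚∙∙∙????
?????∙∙∙∙∙⊞????
?????⊞⊞⊞⊞⊞⊞????
???????????????
???????????????
???????????????
⊞⊞⊞⊞⊞⊞⊞⊞⊞⊞⊞⊞⊞⊞⊞
⊞⊞⊞⊞⊞⊞⊞⊞⊞⊞⊞⊞⊞⊞⊞

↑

???????????????
???????????????
???????????????
???????????????
???????????????
?????⊞⊞∙⊞⊞⊞????
?????∙∙∙∙∙⊞????
?????∙∙⊚∙∙⊞????
?????∙∙∙∙∙∙????
?????∙∙∙∙∙⊞????
?????⊞⊞⊞⊞⊞⊞????
???????????????
???????????????
???????????????
⊞⊞⊞⊞⊞⊞⊞⊞⊞⊞⊞⊞⊞⊞⊞

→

???????????????
???????????????
???????????????
???????????????
???????????????
????⊞⊞∙⊞⊞⊞?????
????∙∙∙∙∙⊞?????
????∙∙∙⊚∙⊞?????
????∙∙∙∙∙∙?????
????∙∙∙∙∙⊞?????
????⊞⊞⊞⊞⊞⊞?????
???????????????
???????????????
???????????????
⊞⊞⊞⊞⊞⊞⊞⊞⊞⊞⊞⊞⊞⊞⊞

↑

???????????????
???????????????
???????????????
???????????????
???????????????
?????⊞∙⊞⊞⊞?????
????⊞⊞∙⊞⊞⊞?????
????∙∙∙⊚∙⊞?????
????∙∙∙∙∙⊞?????
????∙∙∙∙∙∙?????
????∙∙∙∙∙⊞?????
????⊞⊞⊞⊞⊞⊞?????
???????????????
???????????????
???????????????

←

???????????????
???????????????
???????????????
???????????????
???????????????
?????⊞⊞∙⊞⊞⊞????
?????⊞⊞∙⊞⊞⊞????
?????∙∙⊚∙∙⊞????
?????∙∙∙∙∙⊞????
?????∙∙∙∙∙∙????
?????∙∙∙∙∙⊞????
?????⊞⊞⊞⊞⊞⊞????
???????????????
???????????????
???????????????

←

???????????????
???????????????
???????????????
???????????????
???????????????
?????⊞⊞⊞∙⊞⊞⊞???
?????⊞⊞⊞∙⊞⊞⊞???
?????⊞∙⊚∙∙∙⊞???
?????⊞∙∙∙∙∙⊞???
?????⊞∙∙∙∙∙∙???
??????∙∙∙∙∙⊞???
??????⊞⊞⊞⊞⊞⊞???
???????????????
???????????????
???????????????

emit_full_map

⊞⊞⊞∙⊞⊞⊞
⊞⊞⊞∙⊞⊞⊞
⊞∙⊚∙∙∙⊞
⊞∙∙∙∙∙⊞
⊞∙∙∙∙∙∙
?∙∙∙∙∙⊞
?⊞⊞⊞⊞⊞⊞

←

???????????????
???????????????
???????????????
???????????????
???????????????
?????⊞⊞⊞⊞∙⊞⊞⊞??
?????⊞⊞⊞⊞∙⊞⊞⊞??
?????⊞⊞⊚∙∙∙∙⊞??
?????⊞⊞∙∙∙∙∙⊞??
?????⊞⊞∙∙∙∙∙∙??
???????∙∙∙∙∙⊞??
???????⊞⊞⊞⊞⊞⊞??
???????????????
???????????????
???????????????

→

???????????????
???????????????
???????????????
???????????????
???????????????
????⊞⊞⊞⊞∙⊞⊞⊞???
????⊞⊞⊞⊞∙⊞⊞⊞???
????⊞⊞∙⊚∙∙∙⊞???
????⊞⊞∙∙∙∙∙⊞???
????⊞⊞∙∙∙∙∙∙???
??????∙∙∙∙∙⊞???
??????⊞⊞⊞⊞⊞⊞???
???????????????
???????????????
???????????????

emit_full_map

⊞⊞⊞⊞∙⊞⊞⊞
⊞⊞⊞⊞∙⊞⊞⊞
⊞⊞∙⊚∙∙∙⊞
⊞⊞∙∙∙∙∙⊞
⊞⊞∙∙∙∙∙∙
??∙∙∙∙∙⊞
??⊞⊞⊞⊞⊞⊞


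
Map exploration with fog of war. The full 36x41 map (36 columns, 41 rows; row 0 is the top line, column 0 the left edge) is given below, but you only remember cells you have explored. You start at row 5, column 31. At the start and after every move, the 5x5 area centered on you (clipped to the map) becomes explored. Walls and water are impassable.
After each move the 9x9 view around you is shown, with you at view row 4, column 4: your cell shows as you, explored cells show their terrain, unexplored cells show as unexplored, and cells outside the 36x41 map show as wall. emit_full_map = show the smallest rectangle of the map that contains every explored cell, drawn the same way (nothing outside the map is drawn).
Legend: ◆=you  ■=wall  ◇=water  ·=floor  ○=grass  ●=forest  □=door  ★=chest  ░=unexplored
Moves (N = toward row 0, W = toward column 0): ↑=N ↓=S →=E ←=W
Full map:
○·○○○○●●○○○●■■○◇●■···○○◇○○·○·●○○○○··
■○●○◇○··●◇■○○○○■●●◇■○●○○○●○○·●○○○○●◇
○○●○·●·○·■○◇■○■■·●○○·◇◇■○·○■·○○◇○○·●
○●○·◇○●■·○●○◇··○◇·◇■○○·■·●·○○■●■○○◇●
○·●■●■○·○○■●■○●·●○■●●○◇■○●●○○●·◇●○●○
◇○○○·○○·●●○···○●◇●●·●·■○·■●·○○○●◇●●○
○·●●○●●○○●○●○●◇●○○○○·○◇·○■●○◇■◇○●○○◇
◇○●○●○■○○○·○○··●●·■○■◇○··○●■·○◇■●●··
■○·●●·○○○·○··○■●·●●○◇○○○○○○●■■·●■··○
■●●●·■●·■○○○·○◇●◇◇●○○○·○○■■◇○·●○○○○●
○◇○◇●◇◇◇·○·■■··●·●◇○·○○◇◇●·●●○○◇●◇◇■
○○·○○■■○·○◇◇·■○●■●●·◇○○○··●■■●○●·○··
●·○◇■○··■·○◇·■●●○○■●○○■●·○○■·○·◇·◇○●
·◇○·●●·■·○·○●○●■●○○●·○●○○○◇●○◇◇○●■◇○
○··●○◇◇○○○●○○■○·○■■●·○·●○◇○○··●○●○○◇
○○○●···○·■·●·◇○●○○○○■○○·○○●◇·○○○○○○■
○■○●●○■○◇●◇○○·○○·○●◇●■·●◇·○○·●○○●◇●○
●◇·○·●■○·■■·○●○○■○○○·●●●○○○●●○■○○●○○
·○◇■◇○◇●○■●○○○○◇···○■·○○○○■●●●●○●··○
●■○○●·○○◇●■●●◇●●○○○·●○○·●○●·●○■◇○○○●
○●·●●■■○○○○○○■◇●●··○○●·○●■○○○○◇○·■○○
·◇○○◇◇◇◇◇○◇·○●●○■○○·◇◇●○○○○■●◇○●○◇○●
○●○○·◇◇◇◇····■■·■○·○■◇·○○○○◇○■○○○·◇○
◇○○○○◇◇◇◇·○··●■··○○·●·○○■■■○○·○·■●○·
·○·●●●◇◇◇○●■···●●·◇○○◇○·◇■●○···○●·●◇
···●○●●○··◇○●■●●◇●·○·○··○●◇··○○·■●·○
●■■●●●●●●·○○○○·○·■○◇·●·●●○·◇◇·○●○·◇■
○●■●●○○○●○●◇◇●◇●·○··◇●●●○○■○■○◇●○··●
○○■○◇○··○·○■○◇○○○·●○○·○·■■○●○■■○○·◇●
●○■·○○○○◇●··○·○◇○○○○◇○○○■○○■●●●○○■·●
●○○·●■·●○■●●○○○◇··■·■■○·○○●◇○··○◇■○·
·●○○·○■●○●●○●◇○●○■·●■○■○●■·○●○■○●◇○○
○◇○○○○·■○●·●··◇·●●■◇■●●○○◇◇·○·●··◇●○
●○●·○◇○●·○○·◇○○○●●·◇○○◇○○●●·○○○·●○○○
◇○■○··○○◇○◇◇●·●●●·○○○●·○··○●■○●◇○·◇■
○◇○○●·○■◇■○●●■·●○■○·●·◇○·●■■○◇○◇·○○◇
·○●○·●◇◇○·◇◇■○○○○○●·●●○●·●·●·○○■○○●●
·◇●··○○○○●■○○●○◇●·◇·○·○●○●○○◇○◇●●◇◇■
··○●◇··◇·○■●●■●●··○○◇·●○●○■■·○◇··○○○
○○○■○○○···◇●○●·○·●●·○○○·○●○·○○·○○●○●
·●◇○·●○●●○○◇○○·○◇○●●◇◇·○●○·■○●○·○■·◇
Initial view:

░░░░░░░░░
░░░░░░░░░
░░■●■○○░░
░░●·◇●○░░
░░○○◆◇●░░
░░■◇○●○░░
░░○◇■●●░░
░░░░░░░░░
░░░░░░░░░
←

░░░░░░░░░
░░░░░░░░░
░░○■●■○○░
░░○●·◇●○░
░░○○◆●◇●░
░░◇■◇○●○░
░░·○◇■●●░
░░░░░░░░░
░░░░░░░░░

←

░░░░░░░░░
░░░░░░░░░
░░○○■●■○○
░░○○●·◇●○
░░·○◆○●◇●
░░○◇■◇○●○
░░■·○◇■●●
░░░░░░░░░
░░░░░░░░░

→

░░░░░░░░░
░░░░░░░░░
░○○■●■○○░
░○○●·◇●○░
░·○○◆●◇●░
░○◇■◇○●○░
░■·○◇■●●░
░░░░░░░░░
░░░░░░░░░

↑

░░░░░░░░░
░░░░░░░░░
░░·○○◇○░░
░○○■●■○○░
░○○●◆◇●○░
░·○○○●◇●░
░○◇■◇○●○░
░■·○◇■●●░
░░░░░░░░░

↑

■■■■■■■■■
░░░░░░░░░
░░·●○○○░░
░░·○○◇○░░
░○○■◆■○○░
░○○●·◇●○░
░·○○○●◇●░
░○◇■◇○●○░
░■·○◇■●●░

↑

■■■■■■■■■
■■■■■■■■■
░░·●○○○░░
░░·●○○○░░
░░·○◆◇○░░
░○○■●■○○░
░○○●·◇●○░
░·○○○●◇●░
░○◇■◇○●○░

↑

■■■■■■■■■
■■■■■■■■■
■■■■■■■■■
░░·●○○○░░
░░·●◆○○░░
░░·○○◇○░░
░○○■●■○○░
░○○●·◇●○░
░·○○○●◇●░

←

■■■■■■■■■
■■■■■■■■■
■■■■■■■■■
░░○·●○○○░
░░○·◆○○○░
░░■·○○◇○░
░░○○■●■○○
░░○○●·◇●○
░░·○○○●◇●

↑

■■■■■■■■■
■■■■■■■■■
■■■■■■■■■
■■■■■■■■■
░░○·◆○○○░
░░○·●○○○░
░░■·○○◇○░
░░○○■●■○○
░░○○●·◇●○

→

■■■■■■■■■
■■■■■■■■■
■■■■■■■■■
■■■■■■■■■
░○·●◆○○░░
░○·●○○○░░
░■·○○◇○░░
░○○■●■○○░
░○○●·◇●○░

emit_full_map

○·●◆○○░
○·●○○○░
■·○○◇○░
○○■●■○○
○○●·◇●○
·○○○●◇●
○◇■◇○●○
■·○◇■●●

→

■■■■■■■■■
■■■■■■■■■
■■■■■■■■■
■■■■■■■■■
○·●○◆○○░░
○·●○○○○░░
■·○○◇○○░░
○○■●■○○░░
○○●·◇●○░░

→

■■■■■■■■■
■■■■■■■■■
■■■■■■■■■
■■■■■■■■■
·●○○◆○·░■
·●○○○○●░■
·○○◇○○·░■
○■●■○○░░■
○●·◇●○░░■

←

■■■■■■■■■
■■■■■■■■■
■■■■■■■■■
■■■■■■■■■
○·●○◆○○·░
○·●○○○○●░
■·○○◇○○·░
○○■●■○○░░
○○●·◇●○░░

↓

■■■■■■■■■
■■■■■■■■■
■■■■■■■■■
○·●○○○○·░
○·●○◆○○●░
■·○○◇○○·░
○○■●■○○░░
○○●·◇●○░░
·○○○●◇●░░

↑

■■■■■■■■■
■■■■■■■■■
■■■■■■■■■
■■■■■■■■■
○·●○◆○○·░
○·●○○○○●░
■·○○◇○○·░
○○■●■○○░░
○○●·◇●○░░

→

■■■■■■■■■
■■■■■■■■■
■■■■■■■■■
■■■■■■■■■
·●○○◆○·░■
·●○○○○●░■
·○○◇○○·░■
○■●■○○░░■
○●·◇●○░░■
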